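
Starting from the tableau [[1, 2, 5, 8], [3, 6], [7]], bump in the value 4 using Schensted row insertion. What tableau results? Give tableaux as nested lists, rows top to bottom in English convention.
In row 1, 4 replaces 5 (the leftmost entry greater than 4); 5 is bumped to row 2. In row 2, 5 replaces 6 (the leftmost entry greater than 5); 6 is bumped to row 3. In row 3, 6 replaces 7 (the leftmost entry greater than 6); 7 is bumped to row 4. 7 starts a new row 4. The new tableau is [[1, 2, 4, 8], [3, 5], [6], [7]].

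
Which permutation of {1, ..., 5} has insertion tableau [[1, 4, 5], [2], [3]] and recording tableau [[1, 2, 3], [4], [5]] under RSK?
Reverse RSK: for i = n, n-1, ..., 1, locate i in Q, remove the corresponding corner cell from P, and reverse-bump its entry up through P; the value ejected from row 1 is w(i).

So w = 3 4 5 2 1.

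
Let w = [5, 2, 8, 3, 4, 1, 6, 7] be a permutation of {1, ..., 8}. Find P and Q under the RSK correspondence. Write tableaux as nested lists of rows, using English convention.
P = [[1, 3, 4, 6, 7], [2, 8], [5]], Q = [[1, 3, 5, 7, 8], [2, 4], [6]]

Insert each entry of the permutation into P by Schensted row insertion, recording in Q the position of each new cell.

Insert 5: appended to row 1. P = [[5]], Q = [[1]].
Insert 2: 2 bumps 5 from row 1; 5 starts row 2. P = [[2], [5]], Q = [[1], [2]].
Insert 8: appended to row 1. P = [[2, 8], [5]], Q = [[1, 3], [2]].
Insert 3: 3 bumps 8 from row 1; 8 appends to row 2. P = [[2, 3], [5, 8]], Q = [[1, 3], [2, 4]].
Insert 4: appended to row 1. P = [[2, 3, 4], [5, 8]], Q = [[1, 3, 5], [2, 4]].
Insert 1: 1 bumps 2 from row 1; 2 bumps 5 from row 2; 5 starts row 3. P = [[1, 3, 4], [2, 8], [5]], Q = [[1, 3, 5], [2, 4], [6]].
Insert 6: appended to row 1. P = [[1, 3, 4, 6], [2, 8], [5]], Q = [[1, 3, 5, 7], [2, 4], [6]].
Insert 7: appended to row 1. P = [[1, 3, 4, 6, 7], [2, 8], [5]], Q = [[1, 3, 5, 7, 8], [2, 4], [6]].

So P = [[1, 3, 4, 6, 7], [2, 8], [5]], Q = [[1, 3, 5, 7, 8], [2, 4], [6]].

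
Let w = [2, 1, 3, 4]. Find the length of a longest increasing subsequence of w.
3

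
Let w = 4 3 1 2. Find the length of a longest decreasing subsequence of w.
3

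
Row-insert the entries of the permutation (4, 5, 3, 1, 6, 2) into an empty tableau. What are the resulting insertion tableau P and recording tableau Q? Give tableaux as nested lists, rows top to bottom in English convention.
P = [[1, 2, 6], [3, 5], [4]], Q = [[1, 2, 5], [3, 6], [4]]

Insert each entry of the permutation into P by Schensted row insertion, recording in Q the position of each new cell.

Insert 4: appended to row 1. P = [[4]], Q = [[1]].
Insert 5: appended to row 1. P = [[4, 5]], Q = [[1, 2]].
Insert 3: 3 bumps 4 from row 1; 4 starts row 2. P = [[3, 5], [4]], Q = [[1, 2], [3]].
Insert 1: 1 bumps 3 from row 1; 3 bumps 4 from row 2; 4 starts row 3. P = [[1, 5], [3], [4]], Q = [[1, 2], [3], [4]].
Insert 6: appended to row 1. P = [[1, 5, 6], [3], [4]], Q = [[1, 2, 5], [3], [4]].
Insert 2: 2 bumps 5 from row 1; 5 appends to row 2. P = [[1, 2, 6], [3, 5], [4]], Q = [[1, 2, 5], [3, 6], [4]].

So P = [[1, 2, 6], [3, 5], [4]], Q = [[1, 2, 5], [3, 6], [4]].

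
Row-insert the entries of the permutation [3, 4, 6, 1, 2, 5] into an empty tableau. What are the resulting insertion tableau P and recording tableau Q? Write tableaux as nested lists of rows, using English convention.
P = [[1, 2, 5], [3, 4, 6]], Q = [[1, 2, 3], [4, 5, 6]]

Insert each entry of the permutation into P by Schensted row insertion, recording in Q the position of each new cell.

Insert 3: appended to row 1. P = [[3]], Q = [[1]].
Insert 4: appended to row 1. P = [[3, 4]], Q = [[1, 2]].
Insert 6: appended to row 1. P = [[3, 4, 6]], Q = [[1, 2, 3]].
Insert 1: 1 bumps 3 from row 1; 3 starts row 2. P = [[1, 4, 6], [3]], Q = [[1, 2, 3], [4]].
Insert 2: 2 bumps 4 from row 1; 4 appends to row 2. P = [[1, 2, 6], [3, 4]], Q = [[1, 2, 3], [4, 5]].
Insert 5: 5 bumps 6 from row 1; 6 appends to row 2. P = [[1, 2, 5], [3, 4, 6]], Q = [[1, 2, 3], [4, 5, 6]].

So P = [[1, 2, 5], [3, 4, 6]], Q = [[1, 2, 3], [4, 5, 6]].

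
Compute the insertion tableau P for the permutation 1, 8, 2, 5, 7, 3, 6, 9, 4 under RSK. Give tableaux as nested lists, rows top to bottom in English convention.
Insert 1: appended to row 1. P = [[1]].
Insert 8: appended to row 1. P = [[1, 8]].
Insert 2: 2 bumps 8 from row 1; 8 starts row 2. P = [[1, 2], [8]].
Insert 5: appended to row 1. P = [[1, 2, 5], [8]].
Insert 7: appended to row 1. P = [[1, 2, 5, 7], [8]].
Insert 3: 3 bumps 5 from row 1; 5 bumps 8 from row 2; 8 starts row 3. P = [[1, 2, 3, 7], [5], [8]].
Insert 6: 6 bumps 7 from row 1; 7 appends to row 2. P = [[1, 2, 3, 6], [5, 7], [8]].
Insert 9: appended to row 1. P = [[1, 2, 3, 6, 9], [5, 7], [8]].
Insert 4: 4 bumps 6 from row 1; 6 bumps 7 from row 2; 7 bumps 8 from row 3; 8 starts row 4. P = [[1, 2, 3, 4, 9], [5, 6], [7], [8]].

So P = [[1, 2, 3, 4, 9], [5, 6], [7], [8]].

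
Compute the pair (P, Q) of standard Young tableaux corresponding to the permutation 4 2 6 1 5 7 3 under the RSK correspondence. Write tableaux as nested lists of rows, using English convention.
Insert each entry of the permutation into P by Schensted row insertion, recording in Q the position of each new cell.

After inserting 4: P = [[4]].
After inserting 2: P = [[2], [4]].
After inserting 6: P = [[2, 6], [4]].
After inserting 1: P = [[1, 6], [2], [4]].
After inserting 5: P = [[1, 5], [2, 6], [4]].
After inserting 7: P = [[1, 5, 7], [2, 6], [4]].
After inserting 3: P = [[1, 3, 7], [2, 5], [4, 6]].

So P = [[1, 3, 7], [2, 5], [4, 6]], Q = [[1, 3, 6], [2, 5], [4, 7]].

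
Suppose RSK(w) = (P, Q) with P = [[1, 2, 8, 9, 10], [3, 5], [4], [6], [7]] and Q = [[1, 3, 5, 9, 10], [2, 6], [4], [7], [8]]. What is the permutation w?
7 4 6 1 8 5 3 2 9 10

Reverse the RSK construction: for i from n down to 1, find the cell of Q containing i, remove the entry at that cell from P, and reverse-bump it up through P; the value ejected from row 1 is w(i).

Step i=10: Q has 10 at row 1, column 5; remove that cell from P, ejecting 10. So w(10) = 10. P is now [[1, 2, 8, 9], [3, 5], [4], [6], [7]].
Step i=9: Q has 9 at row 1, column 4; remove that cell from P, ejecting 9. So w(9) = 9. P is now [[1, 2, 8], [3, 5], [4], [6], [7]].
Step i=8: Q has 8 at row 5, column 1; remove 7 from row 5 of P and reverse-bump: 7 enters row 4 and ejects 6; 6 enters row 3 and ejects 4; 4 enters row 2 and ejects 3; 3 enters row 1 and ejects 2. So w(8) = 2. P is now [[1, 3, 8], [4, 5], [6], [7]].
Step i=7: Q has 7 at row 4, column 1; remove 7 from row 4 of P and reverse-bump: 7 enters row 3 and ejects 6; 6 enters row 2 and ejects 5; 5 enters row 1 and ejects 3. So w(7) = 3. P is now [[1, 5, 8], [4, 6], [7]].
Step i=6: Q has 6 at row 2, column 2; remove 6 from row 2 of P and reverse-bump: 6 enters row 1 and ejects 5. So w(6) = 5. P is now [[1, 6, 8], [4], [7]].
Step i=5: Q has 5 at row 1, column 3; remove that cell from P, ejecting 8. So w(5) = 8. P is now [[1, 6], [4], [7]].
Step i=4: Q has 4 at row 3, column 1; remove 7 from row 3 of P and reverse-bump: 7 enters row 2 and ejects 4; 4 enters row 1 and ejects 1. So w(4) = 1. P is now [[4, 6], [7]].
Step i=3: Q has 3 at row 1, column 2; remove that cell from P, ejecting 6. So w(3) = 6. P is now [[4], [7]].
Step i=2: Q has 2 at row 2, column 1; remove 7 from row 2 of P and reverse-bump: 7 enters row 1 and ejects 4. So w(2) = 4. P is now [[7]].
Step i=1: Q has 1 at row 1, column 1; remove that cell from P, ejecting 7. So w(1) = 7. P is now [].

So w = 7 4 6 1 8 5 3 2 9 10.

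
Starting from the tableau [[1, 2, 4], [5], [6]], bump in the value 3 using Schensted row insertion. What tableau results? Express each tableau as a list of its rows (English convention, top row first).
In row 1, 3 replaces 4 (the leftmost entry greater than 3); 4 is bumped to row 2. In row 2, 4 replaces 5 (the leftmost entry greater than 4); 5 is bumped to row 3. In row 3, 5 replaces 6 (the leftmost entry greater than 5); 6 is bumped to row 4. 6 starts a new row 4. The new tableau is [[1, 2, 3], [4], [5], [6]].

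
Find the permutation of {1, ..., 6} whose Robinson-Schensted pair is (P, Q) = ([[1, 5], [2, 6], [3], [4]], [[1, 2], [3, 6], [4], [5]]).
Reverse the RSK construction: for i from n down to 1, find the cell of Q containing i, remove the entry at that cell from P, and reverse-bump it up through P; the value ejected from row 1 is w(i).

Step i=6: Q has 6 at row 2, column 2; remove 6 from row 2 of P and reverse-bump: 6 enters row 1 and ejects 5. So w(6) = 5. P is now [[1, 6], [2], [3], [4]].
Step i=5: Q has 5 at row 4, column 1; remove 4 from row 4 of P and reverse-bump: 4 enters row 3 and ejects 3; 3 enters row 2 and ejects 2; 2 enters row 1 and ejects 1. So w(5) = 1. P is now [[2, 6], [3], [4]].
Step i=4: Q has 4 at row 3, column 1; remove 4 from row 3 of P and reverse-bump: 4 enters row 2 and ejects 3; 3 enters row 1 and ejects 2. So w(4) = 2. P is now [[3, 6], [4]].
Step i=3: Q has 3 at row 2, column 1; remove 4 from row 2 of P and reverse-bump: 4 enters row 1 and ejects 3. So w(3) = 3. P is now [[4, 6]].
Step i=2: Q has 2 at row 1, column 2; remove that cell from P, ejecting 6. So w(2) = 6. P is now [[4]].
Step i=1: Q has 1 at row 1, column 1; remove that cell from P, ejecting 4. So w(1) = 4. P is now [].

So w = 4 6 3 2 1 5.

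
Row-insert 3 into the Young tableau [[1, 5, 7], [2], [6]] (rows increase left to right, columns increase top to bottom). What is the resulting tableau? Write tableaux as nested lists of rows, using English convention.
In row 1, 3 replaces 5 (the leftmost entry greater than 3); 5 is bumped to row 2. 5 is appended to row 2. The new tableau is [[1, 3, 7], [2, 5], [6]].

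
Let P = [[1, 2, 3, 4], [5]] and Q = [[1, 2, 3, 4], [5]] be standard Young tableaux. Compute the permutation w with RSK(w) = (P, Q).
1 2 3 5 4

Reverse RSK: for i = n, n-1, ..., 1, locate i in Q, remove the corresponding corner cell from P, and reverse-bump its entry up through P; the value ejected from row 1 is w(i).

So w = 1 2 3 5 4.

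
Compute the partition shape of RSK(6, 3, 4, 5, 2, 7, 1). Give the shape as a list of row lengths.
[4, 1, 1, 1]

RSK row insertion gives P = [[1, 4, 5, 7], [2], [3], [6]], which has shape [4, 1, 1, 1].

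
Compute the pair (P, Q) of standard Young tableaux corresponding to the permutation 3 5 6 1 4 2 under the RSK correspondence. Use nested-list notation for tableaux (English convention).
P = [[1, 2, 6], [3, 4], [5]], Q = [[1, 2, 3], [4, 5], [6]]

Insert each entry of the permutation into P by Schensted row insertion, recording in Q the position of each new cell.

Insert 3: appended to row 1. P = [[3]], Q = [[1]].
Insert 5: appended to row 1. P = [[3, 5]], Q = [[1, 2]].
Insert 6: appended to row 1. P = [[3, 5, 6]], Q = [[1, 2, 3]].
Insert 1: 1 bumps 3 from row 1; 3 starts row 2. P = [[1, 5, 6], [3]], Q = [[1, 2, 3], [4]].
Insert 4: 4 bumps 5 from row 1; 5 appends to row 2. P = [[1, 4, 6], [3, 5]], Q = [[1, 2, 3], [4, 5]].
Insert 2: 2 bumps 4 from row 1; 4 bumps 5 from row 2; 5 starts row 3. P = [[1, 2, 6], [3, 4], [5]], Q = [[1, 2, 3], [4, 5], [6]].

So P = [[1, 2, 6], [3, 4], [5]], Q = [[1, 2, 3], [4, 5], [6]].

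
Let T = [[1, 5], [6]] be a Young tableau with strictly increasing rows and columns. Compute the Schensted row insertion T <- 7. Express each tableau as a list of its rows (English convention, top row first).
7 is larger than every entry of row 1, so it is appended to row 1. The new tableau is [[1, 5, 7], [6]].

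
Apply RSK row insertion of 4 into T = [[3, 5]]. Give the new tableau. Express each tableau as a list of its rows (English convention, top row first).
In row 1, 4 replaces 5 (the leftmost entry greater than 4); 5 is bumped to row 2. 5 starts a new row 2. The new tableau is [[3, 4], [5]].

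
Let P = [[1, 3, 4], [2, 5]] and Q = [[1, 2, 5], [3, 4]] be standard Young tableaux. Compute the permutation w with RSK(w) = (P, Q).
2 5 1 3 4

Reverse RSK: for i = n, n-1, ..., 1, locate i in Q, remove the corresponding corner cell from P, and reverse-bump its entry up through P; the value ejected from row 1 is w(i).

So w = 2 5 1 3 4.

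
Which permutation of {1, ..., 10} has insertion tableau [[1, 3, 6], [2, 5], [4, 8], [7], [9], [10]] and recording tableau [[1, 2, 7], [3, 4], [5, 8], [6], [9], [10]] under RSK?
7 10 4 9 5 2 8 6 3 1

Reverse the RSK construction: for i from n down to 1, find the cell of Q containing i, remove the entry at that cell from P, and reverse-bump it up through P; the value ejected from row 1 is w(i).

Step i=10: Q has 10 at row 6, column 1; remove 10 from row 6 of P and reverse-bump: 10 enters row 5 and ejects 9; 9 enters row 4 and ejects 7; 7 enters row 3 and ejects 4; 4 enters row 2 and ejects 2; 2 enters row 1 and ejects 1. So w(10) = 1. P is now [[2, 3, 6], [4, 5], [7, 8], [9], [10]].
Step i=9: Q has 9 at row 5, column 1; remove 10 from row 5 of P and reverse-bump: 10 enters row 4 and ejects 9; 9 enters row 3 and ejects 8; 8 enters row 2 and ejects 5; 5 enters row 1 and ejects 3. So w(9) = 3. P is now [[2, 5, 6], [4, 8], [7, 9], [10]].
Step i=8: Q has 8 at row 3, column 2; remove 9 from row 3 of P and reverse-bump: 9 enters row 2 and ejects 8; 8 enters row 1 and ejects 6. So w(8) = 6. P is now [[2, 5, 8], [4, 9], [7], [10]].
Step i=7: Q has 7 at row 1, column 3; remove that cell from P, ejecting 8. So w(7) = 8. P is now [[2, 5], [4, 9], [7], [10]].
Step i=6: Q has 6 at row 4, column 1; remove 10 from row 4 of P and reverse-bump: 10 enters row 3 and ejects 7; 7 enters row 2 and ejects 4; 4 enters row 1 and ejects 2. So w(6) = 2. P is now [[4, 5], [7, 9], [10]].
Step i=5: Q has 5 at row 3, column 1; remove 10 from row 3 of P and reverse-bump: 10 enters row 2 and ejects 9; 9 enters row 1 and ejects 5. So w(5) = 5. P is now [[4, 9], [7, 10]].
Step i=4: Q has 4 at row 2, column 2; remove 10 from row 2 of P and reverse-bump: 10 enters row 1 and ejects 9. So w(4) = 9. P is now [[4, 10], [7]].
Step i=3: Q has 3 at row 2, column 1; remove 7 from row 2 of P and reverse-bump: 7 enters row 1 and ejects 4. So w(3) = 4. P is now [[7, 10]].
Step i=2: Q has 2 at row 1, column 2; remove that cell from P, ejecting 10. So w(2) = 10. P is now [[7]].
Step i=1: Q has 1 at row 1, column 1; remove that cell from P, ejecting 7. So w(1) = 7. P is now [].

So w = 7 10 4 9 5 2 8 6 3 1.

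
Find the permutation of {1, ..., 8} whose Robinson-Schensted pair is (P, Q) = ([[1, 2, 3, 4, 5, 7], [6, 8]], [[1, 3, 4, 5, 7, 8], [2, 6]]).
6 1 2 3 8 4 5 7

Reverse RSK: for i = n, n-1, ..., 1, locate i in Q, remove the corresponding corner cell from P, and reverse-bump its entry up through P; the value ejected from row 1 is w(i).

So w = 6 1 2 3 8 4 5 7.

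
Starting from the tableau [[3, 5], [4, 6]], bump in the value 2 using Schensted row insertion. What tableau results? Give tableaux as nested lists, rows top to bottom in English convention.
In row 1, 2 replaces 3 (the leftmost entry greater than 2); 3 is bumped to row 2. In row 2, 3 replaces 4 (the leftmost entry greater than 3); 4 is bumped to row 3. 4 starts a new row 3. The new tableau is [[2, 5], [3, 6], [4]].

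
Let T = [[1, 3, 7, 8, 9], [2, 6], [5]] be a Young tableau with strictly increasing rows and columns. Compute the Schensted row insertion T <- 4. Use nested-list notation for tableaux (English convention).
[[1, 3, 4, 8, 9], [2, 6, 7], [5]]

In row 1, 4 replaces 7 (the leftmost entry greater than 4); 7 is bumped to row 2. 7 is appended to row 2. The new tableau is [[1, 3, 4, 8, 9], [2, 6, 7], [5]].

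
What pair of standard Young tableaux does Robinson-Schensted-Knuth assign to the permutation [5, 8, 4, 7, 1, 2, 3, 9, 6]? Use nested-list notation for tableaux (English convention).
P = [[1, 2, 3, 6], [4, 7, 9], [5, 8]], Q = [[1, 2, 7, 8], [3, 4, 9], [5, 6]]

Insert each entry of the permutation into P by Schensted row insertion, recording in Q the position of each new cell.

Insert 5: appended to row 1. P = [[5]].
Insert 8: appended to row 1. P = [[5, 8]].
Insert 4: 4 bumps 5 from row 1; 5 starts row 2. P = [[4, 8], [5]].
Insert 7: 7 bumps 8 from row 1; 8 appends to row 2. P = [[4, 7], [5, 8]].
Insert 1: 1 bumps 4 from row 1; 4 bumps 5 from row 2; 5 starts row 3. P = [[1, 7], [4, 8], [5]].
Insert 2: 2 bumps 7 from row 1; 7 bumps 8 from row 2; 8 appends to row 3. P = [[1, 2], [4, 7], [5, 8]].
Insert 3: appended to row 1. P = [[1, 2, 3], [4, 7], [5, 8]].
Insert 9: appended to row 1. P = [[1, 2, 3, 9], [4, 7], [5, 8]].
Insert 6: 6 bumps 9 from row 1; 9 appends to row 2. P = [[1, 2, 3, 6], [4, 7, 9], [5, 8]].

So P = [[1, 2, 3, 6], [4, 7, 9], [5, 8]], Q = [[1, 2, 7, 8], [3, 4, 9], [5, 6]].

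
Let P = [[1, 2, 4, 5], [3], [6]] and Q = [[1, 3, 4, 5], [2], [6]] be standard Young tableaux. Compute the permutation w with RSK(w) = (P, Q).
6 1 3 4 5 2

Reverse the RSK construction: for i from n down to 1, find the cell of Q containing i, remove the entry at that cell from P, and reverse-bump it up through P; the value ejected from row 1 is w(i).

Step i=6: Q has 6 at row 3, column 1; remove 6 from row 3 of P and reverse-bump: 6 enters row 2 and ejects 3; 3 enters row 1 and ejects 2. So w(6) = 2. P is now [[1, 3, 4, 5], [6]].
Step i=5: Q has 5 at row 1, column 4; remove that cell from P, ejecting 5. So w(5) = 5. P is now [[1, 3, 4], [6]].
Step i=4: Q has 4 at row 1, column 3; remove that cell from P, ejecting 4. So w(4) = 4. P is now [[1, 3], [6]].
Step i=3: Q has 3 at row 1, column 2; remove that cell from P, ejecting 3. So w(3) = 3. P is now [[1], [6]].
Step i=2: Q has 2 at row 2, column 1; remove 6 from row 2 of P and reverse-bump: 6 enters row 1 and ejects 1. So w(2) = 1. P is now [[6]].
Step i=1: Q has 1 at row 1, column 1; remove that cell from P, ejecting 6. So w(1) = 6. P is now [].

So w = 6 1 3 4 5 2.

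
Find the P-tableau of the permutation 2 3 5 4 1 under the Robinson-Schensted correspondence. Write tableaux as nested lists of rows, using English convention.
After inserting 2: P = [[2]].
After inserting 3: P = [[2, 3]].
After inserting 5: P = [[2, 3, 5]].
After inserting 4: P = [[2, 3, 4], [5]].
After inserting 1: P = [[1, 3, 4], [2], [5]].

So P = [[1, 3, 4], [2], [5]].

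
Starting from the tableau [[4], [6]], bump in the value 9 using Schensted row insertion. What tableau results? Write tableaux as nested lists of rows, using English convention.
[[4, 9], [6]]

9 is larger than every entry of row 1, so it is appended to row 1. The new tableau is [[4, 9], [6]].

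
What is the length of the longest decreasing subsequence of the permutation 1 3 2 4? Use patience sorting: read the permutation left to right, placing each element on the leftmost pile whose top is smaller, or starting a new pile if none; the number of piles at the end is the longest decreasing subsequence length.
2

1: new pile. tops = [1]
3: onto pile 1 (replacing 1). tops = [3]
2: new pile. tops = [3, 2]
4: onto pile 1 (replacing 3). tops = [4, 2]

2 piles, so the longest decreasing subsequence has length 2.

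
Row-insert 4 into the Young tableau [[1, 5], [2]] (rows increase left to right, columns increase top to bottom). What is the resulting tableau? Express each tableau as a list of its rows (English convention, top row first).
In row 1, 4 replaces 5 (the leftmost entry greater than 4); 5 is bumped to row 2. 5 is appended to row 2. The new tableau is [[1, 4], [2, 5]].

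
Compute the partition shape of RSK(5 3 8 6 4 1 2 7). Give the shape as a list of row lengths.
[3, 2, 2, 1]

Row-insert each entry into an empty tableau.

After inserting 5: P = [[5]].
After inserting 3: P = [[3], [5]].
After inserting 8: P = [[3, 8], [5]].
After inserting 6: P = [[3, 6], [5, 8]].
After inserting 4: P = [[3, 4], [5, 6], [8]].
After inserting 1: P = [[1, 4], [3, 6], [5], [8]].
After inserting 2: P = [[1, 2], [3, 4], [5, 6], [8]].
After inserting 7: P = [[1, 2, 7], [3, 4], [5, 6], [8]].

The final insertion tableau P = [[1, 2, 7], [3, 4], [5, 6], [8]] has shape [3, 2, 2, 1].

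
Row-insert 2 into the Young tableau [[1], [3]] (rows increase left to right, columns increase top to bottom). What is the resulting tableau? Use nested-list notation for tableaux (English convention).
2 is larger than every entry of row 1, so it is appended to row 1. The new tableau is [[1, 2], [3]].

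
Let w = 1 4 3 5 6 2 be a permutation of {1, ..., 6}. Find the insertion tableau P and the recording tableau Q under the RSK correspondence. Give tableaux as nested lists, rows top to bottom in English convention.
P = [[1, 2, 5, 6], [3], [4]], Q = [[1, 2, 4, 5], [3], [6]]

Insert each entry of the permutation into P by Schensted row insertion, recording in Q the position of each new cell.

Insert 1: appended to row 1. P = [[1]], Q = [[1]].
Insert 4: appended to row 1. P = [[1, 4]], Q = [[1, 2]].
Insert 3: 3 bumps 4 from row 1; 4 starts row 2. P = [[1, 3], [4]], Q = [[1, 2], [3]].
Insert 5: appended to row 1. P = [[1, 3, 5], [4]], Q = [[1, 2, 4], [3]].
Insert 6: appended to row 1. P = [[1, 3, 5, 6], [4]], Q = [[1, 2, 4, 5], [3]].
Insert 2: 2 bumps 3 from row 1; 3 bumps 4 from row 2; 4 starts row 3. P = [[1, 2, 5, 6], [3], [4]], Q = [[1, 2, 4, 5], [3], [6]].

So P = [[1, 2, 5, 6], [3], [4]], Q = [[1, 2, 4, 5], [3], [6]].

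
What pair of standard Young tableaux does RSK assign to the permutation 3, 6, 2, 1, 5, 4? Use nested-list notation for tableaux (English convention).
P = [[1, 4], [2, 5], [3, 6]], Q = [[1, 2], [3, 5], [4, 6]]

Insert each entry of the permutation into P by Schensted row insertion, recording in Q the position of each new cell.

Insert 3: appended to row 1. P = [[3]], Q = [[1]].
Insert 6: appended to row 1. P = [[3, 6]], Q = [[1, 2]].
Insert 2: 2 bumps 3 from row 1; 3 starts row 2. P = [[2, 6], [3]], Q = [[1, 2], [3]].
Insert 1: 1 bumps 2 from row 1; 2 bumps 3 from row 2; 3 starts row 3. P = [[1, 6], [2], [3]], Q = [[1, 2], [3], [4]].
Insert 5: 5 bumps 6 from row 1; 6 appends to row 2. P = [[1, 5], [2, 6], [3]], Q = [[1, 2], [3, 5], [4]].
Insert 4: 4 bumps 5 from row 1; 5 bumps 6 from row 2; 6 appends to row 3. P = [[1, 4], [2, 5], [3, 6]], Q = [[1, 2], [3, 5], [4, 6]].

So P = [[1, 4], [2, 5], [3, 6]], Q = [[1, 2], [3, 5], [4, 6]].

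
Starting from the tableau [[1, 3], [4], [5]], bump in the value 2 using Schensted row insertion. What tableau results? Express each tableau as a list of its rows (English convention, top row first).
In row 1, 2 replaces 3 (the leftmost entry greater than 2); 3 is bumped to row 2. In row 2, 3 replaces 4 (the leftmost entry greater than 3); 4 is bumped to row 3. In row 3, 4 replaces 5 (the leftmost entry greater than 4); 5 is bumped to row 4. 5 starts a new row 4. The new tableau is [[1, 2], [3], [4], [5]].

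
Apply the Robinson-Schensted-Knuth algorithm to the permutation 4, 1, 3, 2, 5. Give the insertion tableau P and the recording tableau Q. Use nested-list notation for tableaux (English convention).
P = [[1, 2, 5], [3], [4]], Q = [[1, 3, 5], [2], [4]]

Insert each entry of the permutation into P by Schensted row insertion, recording in Q the position of each new cell.

Insert 4: appended to row 1. P = [[4]].
Insert 1: 1 bumps 4 from row 1; 4 starts row 2. P = [[1], [4]].
Insert 3: appended to row 1. P = [[1, 3], [4]].
Insert 2: 2 bumps 3 from row 1; 3 bumps 4 from row 2; 4 starts row 3. P = [[1, 2], [3], [4]].
Insert 5: appended to row 1. P = [[1, 2, 5], [3], [4]].

So P = [[1, 2, 5], [3], [4]], Q = [[1, 3, 5], [2], [4]].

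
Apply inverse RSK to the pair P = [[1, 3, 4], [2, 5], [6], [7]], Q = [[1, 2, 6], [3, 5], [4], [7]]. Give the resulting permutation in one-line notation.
2 7 6 1 3 5 4

Reverse the RSK construction: for i from n down to 1, find the cell of Q containing i, remove the entry at that cell from P, and reverse-bump it up through P; the value ejected from row 1 is w(i).

Step i=7: Q has 7 at row 4, column 1; remove 7 from row 4 of P and reverse-bump: 7 enters row 3 and ejects 6; 6 enters row 2 and ejects 5; 5 enters row 1 and ejects 4. So w(7) = 4. P is now [[1, 3, 5], [2, 6], [7]].
Step i=6: Q has 6 at row 1, column 3; remove that cell from P, ejecting 5. So w(6) = 5. P is now [[1, 3], [2, 6], [7]].
Step i=5: Q has 5 at row 2, column 2; remove 6 from row 2 of P and reverse-bump: 6 enters row 1 and ejects 3. So w(5) = 3. P is now [[1, 6], [2], [7]].
Step i=4: Q has 4 at row 3, column 1; remove 7 from row 3 of P and reverse-bump: 7 enters row 2 and ejects 2; 2 enters row 1 and ejects 1. So w(4) = 1. P is now [[2, 6], [7]].
Step i=3: Q has 3 at row 2, column 1; remove 7 from row 2 of P and reverse-bump: 7 enters row 1 and ejects 6. So w(3) = 6. P is now [[2, 7]].
Step i=2: Q has 2 at row 1, column 2; remove that cell from P, ejecting 7. So w(2) = 7. P is now [[2]].
Step i=1: Q has 1 at row 1, column 1; remove that cell from P, ejecting 2. So w(1) = 2. P is now [].

So w = 2 7 6 1 3 5 4.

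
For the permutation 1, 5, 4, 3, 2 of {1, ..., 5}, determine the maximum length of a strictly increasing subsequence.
2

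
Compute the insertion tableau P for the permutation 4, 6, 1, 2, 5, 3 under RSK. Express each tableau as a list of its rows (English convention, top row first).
Insert 4: appended to row 1. P = [[4]].
Insert 6: appended to row 1. P = [[4, 6]].
Insert 1: 1 bumps 4 from row 1; 4 starts row 2. P = [[1, 6], [4]].
Insert 2: 2 bumps 6 from row 1; 6 appends to row 2. P = [[1, 2], [4, 6]].
Insert 5: appended to row 1. P = [[1, 2, 5], [4, 6]].
Insert 3: 3 bumps 5 from row 1; 5 bumps 6 from row 2; 6 starts row 3. P = [[1, 2, 3], [4, 5], [6]].

So P = [[1, 2, 3], [4, 5], [6]].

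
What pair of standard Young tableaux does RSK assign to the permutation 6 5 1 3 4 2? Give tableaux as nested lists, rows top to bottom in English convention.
P = [[1, 2, 4], [3], [5], [6]], Q = [[1, 4, 5], [2], [3], [6]]

Insert each entry of the permutation into P by Schensted row insertion, recording in Q the position of each new cell.

Insert 6: appended to row 1. P = [[6]].
Insert 5: 5 bumps 6 from row 1; 6 starts row 2. P = [[5], [6]].
Insert 1: 1 bumps 5 from row 1; 5 bumps 6 from row 2; 6 starts row 3. P = [[1], [5], [6]].
Insert 3: appended to row 1. P = [[1, 3], [5], [6]].
Insert 4: appended to row 1. P = [[1, 3, 4], [5], [6]].
Insert 2: 2 bumps 3 from row 1; 3 bumps 5 from row 2; 5 bumps 6 from row 3; 6 starts row 4. P = [[1, 2, 4], [3], [5], [6]].

So P = [[1, 2, 4], [3], [5], [6]], Q = [[1, 4, 5], [2], [3], [6]].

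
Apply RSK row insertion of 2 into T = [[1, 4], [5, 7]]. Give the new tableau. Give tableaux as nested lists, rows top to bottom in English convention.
In row 1, 2 replaces 4 (the leftmost entry greater than 2); 4 is bumped to row 2. In row 2, 4 replaces 5 (the leftmost entry greater than 4); 5 is bumped to row 3. 5 starts a new row 3. The new tableau is [[1, 2], [4, 7], [5]].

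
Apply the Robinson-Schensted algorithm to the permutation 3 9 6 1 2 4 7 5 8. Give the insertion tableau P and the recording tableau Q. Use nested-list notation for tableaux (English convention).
P = [[1, 2, 4, 5, 8], [3, 6, 7], [9]], Q = [[1, 2, 6, 7, 9], [3, 5, 8], [4]]

Insert each entry of the permutation into P by Schensted row insertion, recording in Q the position of each new cell.

Insert 3: appended to row 1. P = [[3]].
Insert 9: appended to row 1. P = [[3, 9]].
Insert 6: 6 bumps 9 from row 1; 9 starts row 2. P = [[3, 6], [9]].
Insert 1: 1 bumps 3 from row 1; 3 bumps 9 from row 2; 9 starts row 3. P = [[1, 6], [3], [9]].
Insert 2: 2 bumps 6 from row 1; 6 appends to row 2. P = [[1, 2], [3, 6], [9]].
Insert 4: appended to row 1. P = [[1, 2, 4], [3, 6], [9]].
Insert 7: appended to row 1. P = [[1, 2, 4, 7], [3, 6], [9]].
Insert 5: 5 bumps 7 from row 1; 7 appends to row 2. P = [[1, 2, 4, 5], [3, 6, 7], [9]].
Insert 8: appended to row 1. P = [[1, 2, 4, 5, 8], [3, 6, 7], [9]].

So P = [[1, 2, 4, 5, 8], [3, 6, 7], [9]], Q = [[1, 2, 6, 7, 9], [3, 5, 8], [4]].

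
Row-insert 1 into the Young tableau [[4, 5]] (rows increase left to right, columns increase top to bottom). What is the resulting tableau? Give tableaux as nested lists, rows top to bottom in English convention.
In row 1, 1 replaces 4 (the leftmost entry greater than 1); 4 is bumped to row 2. 4 starts a new row 2. The new tableau is [[1, 5], [4]].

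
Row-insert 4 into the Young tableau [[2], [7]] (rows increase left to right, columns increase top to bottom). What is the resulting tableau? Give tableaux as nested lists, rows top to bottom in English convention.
[[2, 4], [7]]

4 is larger than every entry of row 1, so it is appended to row 1. The new tableau is [[2, 4], [7]].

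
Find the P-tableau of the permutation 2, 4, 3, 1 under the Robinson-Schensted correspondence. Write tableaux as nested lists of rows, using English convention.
Insert 2: appended to row 1. P = [[2]].
Insert 4: appended to row 1. P = [[2, 4]].
Insert 3: 3 bumps 4 from row 1; 4 starts row 2. P = [[2, 3], [4]].
Insert 1: 1 bumps 2 from row 1; 2 bumps 4 from row 2; 4 starts row 3. P = [[1, 3], [2], [4]].

So P = [[1, 3], [2], [4]].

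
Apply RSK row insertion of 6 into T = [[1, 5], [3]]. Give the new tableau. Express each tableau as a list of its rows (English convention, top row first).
[[1, 5, 6], [3]]

6 is larger than every entry of row 1, so it is appended to row 1. The new tableau is [[1, 5, 6], [3]].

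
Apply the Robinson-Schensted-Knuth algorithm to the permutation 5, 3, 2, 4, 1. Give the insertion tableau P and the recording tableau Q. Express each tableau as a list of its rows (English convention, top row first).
Insert each entry of the permutation into P by Schensted row insertion, recording in Q the position of each new cell.

Insert 5: appended to row 1. P = [[5]].
Insert 3: 3 bumps 5 from row 1; 5 starts row 2. P = [[3], [5]].
Insert 2: 2 bumps 3 from row 1; 3 bumps 5 from row 2; 5 starts row 3. P = [[2], [3], [5]].
Insert 4: appended to row 1. P = [[2, 4], [3], [5]].
Insert 1: 1 bumps 2 from row 1; 2 bumps 3 from row 2; 3 bumps 5 from row 3; 5 starts row 4. P = [[1, 4], [2], [3], [5]].

So P = [[1, 4], [2], [3], [5]], Q = [[1, 4], [2], [3], [5]].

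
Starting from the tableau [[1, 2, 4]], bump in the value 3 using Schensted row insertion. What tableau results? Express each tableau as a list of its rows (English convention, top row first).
In row 1, 3 replaces 4 (the leftmost entry greater than 3); 4 is bumped to row 2. 4 starts a new row 2. The new tableau is [[1, 2, 3], [4]].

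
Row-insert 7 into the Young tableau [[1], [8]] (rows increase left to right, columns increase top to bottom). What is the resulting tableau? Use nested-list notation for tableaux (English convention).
7 is larger than every entry of row 1, so it is appended to row 1. The new tableau is [[1, 7], [8]].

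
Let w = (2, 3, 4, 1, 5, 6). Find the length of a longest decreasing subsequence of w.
2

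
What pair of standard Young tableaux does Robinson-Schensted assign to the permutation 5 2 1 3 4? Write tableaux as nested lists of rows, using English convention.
P = [[1, 3, 4], [2], [5]], Q = [[1, 4, 5], [2], [3]]

Insert each entry of the permutation into P by Schensted row insertion, recording in Q the position of each new cell.

Insert 5: appended to row 1. P = [[5]], Q = [[1]].
Insert 2: 2 bumps 5 from row 1; 5 starts row 2. P = [[2], [5]], Q = [[1], [2]].
Insert 1: 1 bumps 2 from row 1; 2 bumps 5 from row 2; 5 starts row 3. P = [[1], [2], [5]], Q = [[1], [2], [3]].
Insert 3: appended to row 1. P = [[1, 3], [2], [5]], Q = [[1, 4], [2], [3]].
Insert 4: appended to row 1. P = [[1, 3, 4], [2], [5]], Q = [[1, 4, 5], [2], [3]].

So P = [[1, 3, 4], [2], [5]], Q = [[1, 4, 5], [2], [3]].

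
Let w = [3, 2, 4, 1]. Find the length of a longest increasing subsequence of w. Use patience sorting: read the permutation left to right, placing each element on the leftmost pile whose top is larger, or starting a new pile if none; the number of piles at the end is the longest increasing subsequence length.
3: new pile. tops = [3]
2: onto pile 1 (replacing 3). tops = [2]
4: new pile. tops = [2, 4]
1: onto pile 1 (replacing 2). tops = [1, 4]

2 piles, so the longest increasing subsequence has length 2.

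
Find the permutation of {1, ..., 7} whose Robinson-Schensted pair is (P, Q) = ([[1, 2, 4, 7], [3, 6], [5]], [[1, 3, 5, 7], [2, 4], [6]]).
Reverse the RSK construction: for i from n down to 1, find the cell of Q containing i, remove the entry at that cell from P, and reverse-bump it up through P; the value ejected from row 1 is w(i).

Step i=7: Q has 7 at row 1, column 4; remove that cell from P, ejecting 7. So w(7) = 7. P is now [[1, 2, 4], [3, 6], [5]].
Step i=6: Q has 6 at row 3, column 1; remove 5 from row 3 of P and reverse-bump: 5 enters row 2 and ejects 3; 3 enters row 1 and ejects 2. So w(6) = 2. P is now [[1, 3, 4], [5, 6]].
Step i=5: Q has 5 at row 1, column 3; remove that cell from P, ejecting 4. So w(5) = 4. P is now [[1, 3], [5, 6]].
Step i=4: Q has 4 at row 2, column 2; remove 6 from row 2 of P and reverse-bump: 6 enters row 1 and ejects 3. So w(4) = 3. P is now [[1, 6], [5]].
Step i=3: Q has 3 at row 1, column 2; remove that cell from P, ejecting 6. So w(3) = 6. P is now [[1], [5]].
Step i=2: Q has 2 at row 2, column 1; remove 5 from row 2 of P and reverse-bump: 5 enters row 1 and ejects 1. So w(2) = 1. P is now [[5]].
Step i=1: Q has 1 at row 1, column 1; remove that cell from P, ejecting 5. So w(1) = 5. P is now [].

So w = 5 1 6 3 4 2 7.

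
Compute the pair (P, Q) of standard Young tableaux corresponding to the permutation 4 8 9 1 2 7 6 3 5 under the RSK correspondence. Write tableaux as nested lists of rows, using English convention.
Insert each entry of the permutation into P by Schensted row insertion, recording in Q the position of each new cell.

Insert 4: appended to row 1. P = [[4]], Q = [[1]].
Insert 8: appended to row 1. P = [[4, 8]], Q = [[1, 2]].
Insert 9: appended to row 1. P = [[4, 8, 9]], Q = [[1, 2, 3]].
Insert 1: 1 bumps 4 from row 1; 4 starts row 2. P = [[1, 8, 9], [4]], Q = [[1, 2, 3], [4]].
Insert 2: 2 bumps 8 from row 1; 8 appends to row 2. P = [[1, 2, 9], [4, 8]], Q = [[1, 2, 3], [4, 5]].
Insert 7: 7 bumps 9 from row 1; 9 appends to row 2. P = [[1, 2, 7], [4, 8, 9]], Q = [[1, 2, 3], [4, 5, 6]].
Insert 6: 6 bumps 7 from row 1; 7 bumps 8 from row 2; 8 starts row 3. P = [[1, 2, 6], [4, 7, 9], [8]], Q = [[1, 2, 3], [4, 5, 6], [7]].
Insert 3: 3 bumps 6 from row 1; 6 bumps 7 from row 2; 7 bumps 8 from row 3; 8 starts row 4. P = [[1, 2, 3], [4, 6, 9], [7], [8]], Q = [[1, 2, 3], [4, 5, 6], [7], [8]].
Insert 5: appended to row 1. P = [[1, 2, 3, 5], [4, 6, 9], [7], [8]], Q = [[1, 2, 3, 9], [4, 5, 6], [7], [8]].

So P = [[1, 2, 3, 5], [4, 6, 9], [7], [8]], Q = [[1, 2, 3, 9], [4, 5, 6], [7], [8]].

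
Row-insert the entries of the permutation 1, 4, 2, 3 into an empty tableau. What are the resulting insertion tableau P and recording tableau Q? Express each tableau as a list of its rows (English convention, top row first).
P = [[1, 2, 3], [4]], Q = [[1, 2, 4], [3]]

Insert each entry of the permutation into P by Schensted row insertion, recording in Q the position of each new cell.

Insert 1: appended to row 1. P = [[1]].
Insert 4: appended to row 1. P = [[1, 4]].
Insert 2: 2 bumps 4 from row 1; 4 starts row 2. P = [[1, 2], [4]].
Insert 3: appended to row 1. P = [[1, 2, 3], [4]].

So P = [[1, 2, 3], [4]], Q = [[1, 2, 4], [3]].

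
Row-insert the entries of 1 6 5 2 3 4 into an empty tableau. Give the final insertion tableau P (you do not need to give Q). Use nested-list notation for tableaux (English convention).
Insert 1: appended to row 1. P = [[1]].
Insert 6: appended to row 1. P = [[1, 6]].
Insert 5: 5 bumps 6 from row 1; 6 starts row 2. P = [[1, 5], [6]].
Insert 2: 2 bumps 5 from row 1; 5 bumps 6 from row 2; 6 starts row 3. P = [[1, 2], [5], [6]].
Insert 3: appended to row 1. P = [[1, 2, 3], [5], [6]].
Insert 4: appended to row 1. P = [[1, 2, 3, 4], [5], [6]].

So P = [[1, 2, 3, 4], [5], [6]].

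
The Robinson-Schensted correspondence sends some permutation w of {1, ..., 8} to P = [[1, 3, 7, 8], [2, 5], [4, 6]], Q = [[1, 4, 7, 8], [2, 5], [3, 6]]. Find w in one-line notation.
Reverse the RSK construction: for i from n down to 1, find the cell of Q containing i, remove the entry at that cell from P, and reverse-bump it up through P; the value ejected from row 1 is w(i).

Step i=8: Q has 8 at row 1, column 4; remove that cell from P, ejecting 8. So w(8) = 8. P is now [[1, 3, 7], [2, 5], [4, 6]].
Step i=7: Q has 7 at row 1, column 3; remove that cell from P, ejecting 7. So w(7) = 7. P is now [[1, 3], [2, 5], [4, 6]].
Step i=6: Q has 6 at row 3, column 2; remove 6 from row 3 of P and reverse-bump: 6 enters row 2 and ejects 5; 5 enters row 1 and ejects 3. So w(6) = 3. P is now [[1, 5], [2, 6], [4]].
Step i=5: Q has 5 at row 2, column 2; remove 6 from row 2 of P and reverse-bump: 6 enters row 1 and ejects 5. So w(5) = 5. P is now [[1, 6], [2], [4]].
Step i=4: Q has 4 at row 1, column 2; remove that cell from P, ejecting 6. So w(4) = 6. P is now [[1], [2], [4]].
Step i=3: Q has 3 at row 3, column 1; remove 4 from row 3 of P and reverse-bump: 4 enters row 2 and ejects 2; 2 enters row 1 and ejects 1. So w(3) = 1. P is now [[2], [4]].
Step i=2: Q has 2 at row 2, column 1; remove 4 from row 2 of P and reverse-bump: 4 enters row 1 and ejects 2. So w(2) = 2. P is now [[4]].
Step i=1: Q has 1 at row 1, column 1; remove that cell from P, ejecting 4. So w(1) = 4. P is now [].

So w = 4 2 1 6 5 3 7 8.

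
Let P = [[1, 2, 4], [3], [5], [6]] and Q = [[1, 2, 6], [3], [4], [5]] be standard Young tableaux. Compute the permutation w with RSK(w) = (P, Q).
1 6 5 3 2 4

Reverse the RSK construction: for i from n down to 1, find the cell of Q containing i, remove the entry at that cell from P, and reverse-bump it up through P; the value ejected from row 1 is w(i).

Step i=6: Q has 6 at row 1, column 3; remove that cell from P, ejecting 4. So w(6) = 4. P is now [[1, 2], [3], [5], [6]].
Step i=5: Q has 5 at row 4, column 1; remove 6 from row 4 of P and reverse-bump: 6 enters row 3 and ejects 5; 5 enters row 2 and ejects 3; 3 enters row 1 and ejects 2. So w(5) = 2. P is now [[1, 3], [5], [6]].
Step i=4: Q has 4 at row 3, column 1; remove 6 from row 3 of P and reverse-bump: 6 enters row 2 and ejects 5; 5 enters row 1 and ejects 3. So w(4) = 3. P is now [[1, 5], [6]].
Step i=3: Q has 3 at row 2, column 1; remove 6 from row 2 of P and reverse-bump: 6 enters row 1 and ejects 5. So w(3) = 5. P is now [[1, 6]].
Step i=2: Q has 2 at row 1, column 2; remove that cell from P, ejecting 6. So w(2) = 6. P is now [[1]].
Step i=1: Q has 1 at row 1, column 1; remove that cell from P, ejecting 1. So w(1) = 1. P is now [].

So w = 1 6 5 3 2 4.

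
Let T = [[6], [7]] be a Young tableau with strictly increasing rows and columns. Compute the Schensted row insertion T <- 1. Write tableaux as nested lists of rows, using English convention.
[[1], [6], [7]]

In row 1, 1 replaces 6 (the leftmost entry greater than 1); 6 is bumped to row 2. In row 2, 6 replaces 7 (the leftmost entry greater than 6); 7 is bumped to row 3. 7 starts a new row 3. The new tableau is [[1], [6], [7]].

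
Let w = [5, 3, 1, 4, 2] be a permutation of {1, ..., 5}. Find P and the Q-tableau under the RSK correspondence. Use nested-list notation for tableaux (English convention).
P = [[1, 2], [3, 4], [5]], Q = [[1, 4], [2, 5], [3]]

Insert each entry of the permutation into P by Schensted row insertion, recording in Q the position of each new cell.

Insert 5: appended to row 1. P = [[5]].
Insert 3: 3 bumps 5 from row 1; 5 starts row 2. P = [[3], [5]].
Insert 1: 1 bumps 3 from row 1; 3 bumps 5 from row 2; 5 starts row 3. P = [[1], [3], [5]].
Insert 4: appended to row 1. P = [[1, 4], [3], [5]].
Insert 2: 2 bumps 4 from row 1; 4 appends to row 2. P = [[1, 2], [3, 4], [5]].

So P = [[1, 2], [3, 4], [5]], Q = [[1, 4], [2, 5], [3]].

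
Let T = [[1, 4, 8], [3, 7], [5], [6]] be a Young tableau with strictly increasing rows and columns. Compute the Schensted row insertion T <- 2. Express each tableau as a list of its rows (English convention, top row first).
[[1, 2, 8], [3, 4], [5, 7], [6]]

In row 1, 2 replaces 4 (the leftmost entry greater than 2); 4 is bumped to row 2. In row 2, 4 replaces 7 (the leftmost entry greater than 4); 7 is bumped to row 3. 7 is appended to row 3. The new tableau is [[1, 2, 8], [3, 4], [5, 7], [6]].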